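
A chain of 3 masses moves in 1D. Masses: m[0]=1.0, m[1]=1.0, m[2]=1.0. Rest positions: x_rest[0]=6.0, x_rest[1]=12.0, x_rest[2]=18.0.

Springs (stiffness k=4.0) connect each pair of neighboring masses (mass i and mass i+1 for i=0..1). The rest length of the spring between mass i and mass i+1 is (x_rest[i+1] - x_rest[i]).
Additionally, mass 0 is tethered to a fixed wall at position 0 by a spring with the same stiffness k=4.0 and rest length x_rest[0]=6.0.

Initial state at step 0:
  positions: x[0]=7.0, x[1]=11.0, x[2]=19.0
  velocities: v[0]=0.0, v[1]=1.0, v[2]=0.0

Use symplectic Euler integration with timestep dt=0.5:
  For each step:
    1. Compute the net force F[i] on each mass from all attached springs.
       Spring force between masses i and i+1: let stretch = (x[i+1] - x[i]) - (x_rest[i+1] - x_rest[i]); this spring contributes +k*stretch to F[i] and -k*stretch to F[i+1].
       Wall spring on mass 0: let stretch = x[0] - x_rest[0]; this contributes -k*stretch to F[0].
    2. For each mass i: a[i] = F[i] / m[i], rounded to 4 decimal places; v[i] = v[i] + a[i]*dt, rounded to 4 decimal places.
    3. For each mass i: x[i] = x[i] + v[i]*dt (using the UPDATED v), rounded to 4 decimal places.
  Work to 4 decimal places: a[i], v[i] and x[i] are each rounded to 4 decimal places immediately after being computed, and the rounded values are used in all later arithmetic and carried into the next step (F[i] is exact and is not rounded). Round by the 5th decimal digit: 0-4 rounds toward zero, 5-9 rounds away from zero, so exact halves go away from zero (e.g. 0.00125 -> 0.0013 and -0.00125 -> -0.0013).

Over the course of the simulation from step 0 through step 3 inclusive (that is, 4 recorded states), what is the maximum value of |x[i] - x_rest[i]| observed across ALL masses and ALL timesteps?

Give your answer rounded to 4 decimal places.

Answer: 3.5000

Derivation:
Step 0: x=[7.0000 11.0000 19.0000] v=[0.0000 1.0000 0.0000]
Step 1: x=[4.0000 15.5000 17.0000] v=[-6.0000 9.0000 -4.0000]
Step 2: x=[8.5000 10.0000 19.5000] v=[9.0000 -11.0000 5.0000]
Step 3: x=[6.0000 12.5000 18.5000] v=[-5.0000 5.0000 -2.0000]
Max displacement = 3.5000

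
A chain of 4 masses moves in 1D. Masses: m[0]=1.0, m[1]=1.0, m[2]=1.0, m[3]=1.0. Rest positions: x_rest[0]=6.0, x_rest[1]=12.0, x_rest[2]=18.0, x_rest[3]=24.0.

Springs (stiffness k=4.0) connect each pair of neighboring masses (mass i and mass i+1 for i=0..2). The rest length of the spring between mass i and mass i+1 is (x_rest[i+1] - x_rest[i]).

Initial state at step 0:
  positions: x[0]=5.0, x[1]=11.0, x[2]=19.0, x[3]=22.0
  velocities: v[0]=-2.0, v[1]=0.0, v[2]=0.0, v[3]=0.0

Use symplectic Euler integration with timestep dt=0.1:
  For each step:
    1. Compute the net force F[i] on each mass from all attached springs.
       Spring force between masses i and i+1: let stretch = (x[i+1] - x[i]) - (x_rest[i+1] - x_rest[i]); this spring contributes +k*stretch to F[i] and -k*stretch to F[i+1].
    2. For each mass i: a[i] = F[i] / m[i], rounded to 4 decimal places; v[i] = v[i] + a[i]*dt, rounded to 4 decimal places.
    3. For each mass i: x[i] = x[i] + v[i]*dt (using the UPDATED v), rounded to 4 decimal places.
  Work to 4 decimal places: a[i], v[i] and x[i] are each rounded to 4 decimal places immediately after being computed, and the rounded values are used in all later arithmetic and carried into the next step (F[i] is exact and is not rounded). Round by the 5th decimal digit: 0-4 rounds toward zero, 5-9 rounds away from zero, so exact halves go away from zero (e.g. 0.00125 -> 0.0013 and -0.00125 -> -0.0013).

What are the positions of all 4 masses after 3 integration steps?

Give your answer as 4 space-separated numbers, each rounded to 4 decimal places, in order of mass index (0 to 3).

Step 0: x=[5.0000 11.0000 19.0000 22.0000] v=[-2.0000 0.0000 0.0000 0.0000]
Step 1: x=[4.8000 11.0800 18.8000 22.1200] v=[-2.0000 0.8000 -2.0000 1.2000]
Step 2: x=[4.6112 11.2176 18.4240 22.3472] v=[-1.8880 1.3760 -3.7600 2.2720]
Step 3: x=[4.4467 11.3792 17.9167 22.6575] v=[-1.6454 1.6160 -5.0733 3.1027]

Answer: 4.4467 11.3792 17.9167 22.6575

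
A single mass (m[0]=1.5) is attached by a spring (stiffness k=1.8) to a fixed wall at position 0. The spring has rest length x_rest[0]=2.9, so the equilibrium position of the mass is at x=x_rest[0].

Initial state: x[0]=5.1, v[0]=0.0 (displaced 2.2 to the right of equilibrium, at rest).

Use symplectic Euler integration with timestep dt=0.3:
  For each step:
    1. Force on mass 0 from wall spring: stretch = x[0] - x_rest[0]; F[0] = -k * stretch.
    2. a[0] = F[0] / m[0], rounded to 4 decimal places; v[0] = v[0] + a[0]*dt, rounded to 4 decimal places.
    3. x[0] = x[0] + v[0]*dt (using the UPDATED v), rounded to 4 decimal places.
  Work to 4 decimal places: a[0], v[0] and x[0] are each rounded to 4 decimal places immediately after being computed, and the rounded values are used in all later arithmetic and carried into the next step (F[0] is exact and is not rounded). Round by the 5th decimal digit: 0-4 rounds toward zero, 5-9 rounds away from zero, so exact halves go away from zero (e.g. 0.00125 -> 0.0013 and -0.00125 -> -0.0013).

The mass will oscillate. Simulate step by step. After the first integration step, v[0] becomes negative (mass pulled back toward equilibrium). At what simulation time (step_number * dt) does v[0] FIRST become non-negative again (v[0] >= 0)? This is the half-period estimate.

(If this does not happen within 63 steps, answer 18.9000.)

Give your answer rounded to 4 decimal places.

Answer: 3.0000

Derivation:
Step 0: x=[5.1000] v=[0.0000]
Step 1: x=[4.8624] v=[-0.7920]
Step 2: x=[4.4129] v=[-1.4985]
Step 3: x=[3.7999] v=[-2.0432]
Step 4: x=[3.0897] v=[-2.3672]
Step 5: x=[2.3591] v=[-2.4355]
Step 6: x=[1.6869] v=[-2.2408]
Step 7: x=[1.1457] v=[-1.8041]
Step 8: x=[0.7940] v=[-1.1725]
Step 9: x=[0.6697] v=[-0.4143]
Step 10: x=[0.7863] v=[0.3886]
First v>=0 after going negative at step 10, time=3.0000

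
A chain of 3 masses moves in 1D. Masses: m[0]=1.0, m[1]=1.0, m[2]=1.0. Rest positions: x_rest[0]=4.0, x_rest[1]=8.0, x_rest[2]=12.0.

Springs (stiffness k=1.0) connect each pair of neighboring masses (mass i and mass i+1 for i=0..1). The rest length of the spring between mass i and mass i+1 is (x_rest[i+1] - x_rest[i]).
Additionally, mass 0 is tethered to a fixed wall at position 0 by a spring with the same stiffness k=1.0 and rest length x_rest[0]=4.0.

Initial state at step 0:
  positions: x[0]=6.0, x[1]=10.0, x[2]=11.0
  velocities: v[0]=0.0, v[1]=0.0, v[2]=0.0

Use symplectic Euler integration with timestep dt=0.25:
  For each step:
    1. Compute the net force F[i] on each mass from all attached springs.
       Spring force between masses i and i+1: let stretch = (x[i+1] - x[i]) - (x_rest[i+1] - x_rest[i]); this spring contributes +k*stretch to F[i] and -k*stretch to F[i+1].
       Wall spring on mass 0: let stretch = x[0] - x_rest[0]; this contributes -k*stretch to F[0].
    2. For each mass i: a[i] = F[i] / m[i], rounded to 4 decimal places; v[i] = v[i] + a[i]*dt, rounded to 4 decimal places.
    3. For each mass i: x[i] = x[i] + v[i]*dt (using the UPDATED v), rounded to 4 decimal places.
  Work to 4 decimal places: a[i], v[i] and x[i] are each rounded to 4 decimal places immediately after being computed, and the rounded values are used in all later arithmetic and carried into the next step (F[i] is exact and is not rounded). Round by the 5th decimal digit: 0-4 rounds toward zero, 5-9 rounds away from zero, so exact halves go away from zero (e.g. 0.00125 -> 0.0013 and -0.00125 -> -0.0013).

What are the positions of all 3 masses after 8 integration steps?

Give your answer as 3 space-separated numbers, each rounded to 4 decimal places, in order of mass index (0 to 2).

Step 0: x=[6.0000 10.0000 11.0000] v=[0.0000 0.0000 0.0000]
Step 1: x=[5.8750 9.8125 11.1875] v=[-0.5000 -0.7500 0.7500]
Step 2: x=[5.6289 9.4649 11.5391] v=[-0.9844 -1.3906 1.4063]
Step 3: x=[5.2708 9.0071 12.0111] v=[-1.4326 -1.8311 1.8878]
Step 4: x=[4.8168 8.5036 12.5453] v=[-1.8162 -2.0142 2.1368]
Step 5: x=[4.2921 8.0222 13.0769] v=[-2.0987 -1.9255 2.1264]
Step 6: x=[3.7323 7.6236 13.5426] v=[-2.2392 -1.5944 1.8627]
Step 7: x=[3.1824 7.3517 13.8884] v=[-2.1995 -1.0875 1.3830]
Step 8: x=[2.6942 7.2278 14.0756] v=[-1.9528 -0.4957 0.7488]

Answer: 2.6942 7.2278 14.0756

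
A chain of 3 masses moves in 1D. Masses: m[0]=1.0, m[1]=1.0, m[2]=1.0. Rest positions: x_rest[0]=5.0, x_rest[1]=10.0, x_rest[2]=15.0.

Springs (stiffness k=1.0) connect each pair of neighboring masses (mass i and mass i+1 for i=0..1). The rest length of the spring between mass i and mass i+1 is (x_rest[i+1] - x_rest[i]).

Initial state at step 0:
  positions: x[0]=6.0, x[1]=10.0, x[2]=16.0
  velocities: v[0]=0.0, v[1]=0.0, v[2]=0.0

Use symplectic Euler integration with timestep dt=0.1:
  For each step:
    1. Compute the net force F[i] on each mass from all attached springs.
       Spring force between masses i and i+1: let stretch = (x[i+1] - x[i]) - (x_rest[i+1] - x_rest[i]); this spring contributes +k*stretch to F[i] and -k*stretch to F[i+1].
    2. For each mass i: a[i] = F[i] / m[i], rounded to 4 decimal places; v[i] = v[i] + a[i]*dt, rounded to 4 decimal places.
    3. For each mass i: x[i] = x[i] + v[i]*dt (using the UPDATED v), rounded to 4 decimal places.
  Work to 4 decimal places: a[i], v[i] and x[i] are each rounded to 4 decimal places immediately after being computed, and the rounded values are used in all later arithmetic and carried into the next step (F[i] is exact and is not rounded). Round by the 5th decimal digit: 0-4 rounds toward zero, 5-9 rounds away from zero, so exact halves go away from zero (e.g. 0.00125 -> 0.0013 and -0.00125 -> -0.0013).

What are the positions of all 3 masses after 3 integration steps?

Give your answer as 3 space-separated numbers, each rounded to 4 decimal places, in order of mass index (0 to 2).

Answer: 5.9415 10.1170 15.9415

Derivation:
Step 0: x=[6.0000 10.0000 16.0000] v=[0.0000 0.0000 0.0000]
Step 1: x=[5.9900 10.0200 15.9900] v=[-0.1000 0.2000 -0.1000]
Step 2: x=[5.9703 10.0594 15.9703] v=[-0.1970 0.3940 -0.1970]
Step 3: x=[5.9415 10.1170 15.9415] v=[-0.2881 0.5762 -0.2881]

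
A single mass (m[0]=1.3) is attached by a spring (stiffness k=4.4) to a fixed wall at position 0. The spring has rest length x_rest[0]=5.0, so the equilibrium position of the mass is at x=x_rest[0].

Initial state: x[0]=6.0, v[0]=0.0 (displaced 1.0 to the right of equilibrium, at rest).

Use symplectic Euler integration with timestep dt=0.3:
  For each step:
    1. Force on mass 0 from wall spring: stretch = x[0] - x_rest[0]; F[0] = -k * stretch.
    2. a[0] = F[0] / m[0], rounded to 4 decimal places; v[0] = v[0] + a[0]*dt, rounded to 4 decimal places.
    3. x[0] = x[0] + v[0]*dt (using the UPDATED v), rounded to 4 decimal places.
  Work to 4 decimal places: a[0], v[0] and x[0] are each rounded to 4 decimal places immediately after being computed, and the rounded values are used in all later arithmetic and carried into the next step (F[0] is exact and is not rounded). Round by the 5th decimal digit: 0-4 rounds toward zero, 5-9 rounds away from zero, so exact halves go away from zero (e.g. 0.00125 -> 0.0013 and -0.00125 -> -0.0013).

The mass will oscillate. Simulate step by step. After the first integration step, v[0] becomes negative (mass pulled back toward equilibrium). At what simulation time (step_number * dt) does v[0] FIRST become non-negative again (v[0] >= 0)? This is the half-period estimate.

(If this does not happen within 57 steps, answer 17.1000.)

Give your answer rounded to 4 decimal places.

Answer: 1.8000

Derivation:
Step 0: x=[6.0000] v=[0.0000]
Step 1: x=[5.6954] v=[-1.0154]
Step 2: x=[5.1790] v=[-1.7215]
Step 3: x=[4.6080] v=[-1.9032]
Step 4: x=[4.1564] v=[-1.5052]
Step 5: x=[3.9618] v=[-0.6486]
Step 6: x=[4.0835] v=[0.4056]
First v>=0 after going negative at step 6, time=1.8000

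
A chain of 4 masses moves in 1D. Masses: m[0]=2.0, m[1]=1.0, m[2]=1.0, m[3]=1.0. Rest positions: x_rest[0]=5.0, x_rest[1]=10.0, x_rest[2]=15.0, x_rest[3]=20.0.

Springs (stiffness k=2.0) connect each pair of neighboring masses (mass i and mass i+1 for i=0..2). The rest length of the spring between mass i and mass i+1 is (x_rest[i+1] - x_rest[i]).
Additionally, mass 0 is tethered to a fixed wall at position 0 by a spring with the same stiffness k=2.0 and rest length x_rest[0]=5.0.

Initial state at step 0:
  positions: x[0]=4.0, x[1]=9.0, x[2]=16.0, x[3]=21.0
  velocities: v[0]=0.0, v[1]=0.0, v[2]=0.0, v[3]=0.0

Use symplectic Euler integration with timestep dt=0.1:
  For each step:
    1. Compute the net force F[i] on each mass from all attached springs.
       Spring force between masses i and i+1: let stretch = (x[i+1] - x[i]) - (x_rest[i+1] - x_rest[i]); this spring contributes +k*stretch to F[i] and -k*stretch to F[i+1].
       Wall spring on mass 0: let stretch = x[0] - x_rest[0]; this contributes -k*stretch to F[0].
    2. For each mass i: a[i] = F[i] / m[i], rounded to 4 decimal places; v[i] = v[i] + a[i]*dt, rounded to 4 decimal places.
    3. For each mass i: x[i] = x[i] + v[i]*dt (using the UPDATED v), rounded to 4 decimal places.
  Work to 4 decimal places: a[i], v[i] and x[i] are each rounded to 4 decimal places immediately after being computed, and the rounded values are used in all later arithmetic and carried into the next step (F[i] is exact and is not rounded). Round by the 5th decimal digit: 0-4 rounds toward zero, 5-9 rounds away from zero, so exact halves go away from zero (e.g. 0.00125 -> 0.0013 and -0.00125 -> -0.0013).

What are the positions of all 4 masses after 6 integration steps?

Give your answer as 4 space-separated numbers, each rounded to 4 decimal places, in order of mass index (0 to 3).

Answer: 4.2219 9.6973 15.3153 20.9492

Derivation:
Step 0: x=[4.0000 9.0000 16.0000 21.0000] v=[0.0000 0.0000 0.0000 0.0000]
Step 1: x=[4.0100 9.0400 15.9600 21.0000] v=[0.1000 0.4000 -0.4000 0.0000]
Step 2: x=[4.0302 9.1178 15.8824 20.9992] v=[0.2020 0.7780 -0.7760 -0.0080]
Step 3: x=[4.0610 9.2291 15.7718 20.9961] v=[0.3077 1.1134 -1.1056 -0.0314]
Step 4: x=[4.1028 9.3679 15.6349 20.9885] v=[0.4184 1.3883 -1.3693 -0.0763]
Step 5: x=[4.1563 9.5268 15.4797 20.9738] v=[0.5346 1.5887 -1.5520 -0.1470]
Step 6: x=[4.2219 9.6973 15.3153 20.9492] v=[0.6560 1.7052 -1.6438 -0.2458]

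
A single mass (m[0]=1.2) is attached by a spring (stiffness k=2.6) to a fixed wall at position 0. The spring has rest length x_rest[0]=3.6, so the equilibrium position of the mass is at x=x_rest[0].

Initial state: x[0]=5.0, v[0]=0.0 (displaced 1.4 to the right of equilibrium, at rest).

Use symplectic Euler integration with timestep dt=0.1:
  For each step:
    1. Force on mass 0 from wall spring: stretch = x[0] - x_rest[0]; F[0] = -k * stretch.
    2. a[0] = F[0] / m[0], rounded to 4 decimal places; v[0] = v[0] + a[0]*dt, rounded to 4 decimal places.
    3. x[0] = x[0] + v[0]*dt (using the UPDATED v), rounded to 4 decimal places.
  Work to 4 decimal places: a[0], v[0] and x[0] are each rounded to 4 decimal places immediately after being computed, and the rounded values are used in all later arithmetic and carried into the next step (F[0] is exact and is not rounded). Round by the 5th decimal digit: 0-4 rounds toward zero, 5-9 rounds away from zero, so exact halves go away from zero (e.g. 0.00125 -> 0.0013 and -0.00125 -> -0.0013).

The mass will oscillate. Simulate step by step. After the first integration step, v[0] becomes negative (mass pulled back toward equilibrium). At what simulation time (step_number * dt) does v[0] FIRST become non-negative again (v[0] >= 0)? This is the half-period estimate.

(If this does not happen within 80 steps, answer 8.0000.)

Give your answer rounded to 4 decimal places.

Step 0: x=[5.0000] v=[0.0000]
Step 1: x=[4.9697] v=[-0.3033]
Step 2: x=[4.9097] v=[-0.6001]
Step 3: x=[4.8213] v=[-0.8839]
Step 4: x=[4.7065] v=[-1.1485]
Step 5: x=[4.5677] v=[-1.3882]
Step 6: x=[4.4079] v=[-1.5979]
Step 7: x=[4.2306] v=[-1.7730]
Step 8: x=[4.0396] v=[-1.9096]
Step 9: x=[3.8391] v=[-2.0049]
Step 10: x=[3.6334] v=[-2.0567]
Step 11: x=[3.4270] v=[-2.0639]
Step 12: x=[3.2244] v=[-2.0264]
Step 13: x=[3.0299] v=[-1.9450]
Step 14: x=[2.8478] v=[-1.8215]
Step 15: x=[2.6820] v=[-1.6585]
Step 16: x=[2.5360] v=[-1.4596]
Step 17: x=[2.4131] v=[-1.2291]
Step 18: x=[2.3159] v=[-0.9719]
Step 19: x=[2.2465] v=[-0.6937]
Step 20: x=[2.2065] v=[-0.4004]
Step 21: x=[2.1967] v=[-0.0985]
Step 22: x=[2.2173] v=[0.2056]
First v>=0 after going negative at step 22, time=2.2000

Answer: 2.2000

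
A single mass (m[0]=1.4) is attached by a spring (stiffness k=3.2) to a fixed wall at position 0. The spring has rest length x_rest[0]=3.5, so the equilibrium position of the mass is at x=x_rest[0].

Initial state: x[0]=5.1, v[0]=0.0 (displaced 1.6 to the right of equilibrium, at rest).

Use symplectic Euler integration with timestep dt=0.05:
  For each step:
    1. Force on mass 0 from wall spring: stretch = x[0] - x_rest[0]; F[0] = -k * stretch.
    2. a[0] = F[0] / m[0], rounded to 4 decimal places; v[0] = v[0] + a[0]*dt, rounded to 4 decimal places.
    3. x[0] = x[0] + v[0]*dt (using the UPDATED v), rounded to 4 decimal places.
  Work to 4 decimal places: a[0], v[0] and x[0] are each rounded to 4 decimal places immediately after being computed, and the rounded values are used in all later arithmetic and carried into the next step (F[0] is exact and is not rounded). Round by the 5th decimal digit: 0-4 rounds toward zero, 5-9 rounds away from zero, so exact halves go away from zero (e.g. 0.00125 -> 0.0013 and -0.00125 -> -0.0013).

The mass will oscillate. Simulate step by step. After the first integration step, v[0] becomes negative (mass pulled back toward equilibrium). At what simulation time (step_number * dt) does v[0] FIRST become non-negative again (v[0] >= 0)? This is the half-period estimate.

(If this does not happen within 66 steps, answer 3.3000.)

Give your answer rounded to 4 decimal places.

Answer: 2.1000

Derivation:
Step 0: x=[5.1000] v=[0.0000]
Step 1: x=[5.0909] v=[-0.1829]
Step 2: x=[5.0727] v=[-0.3647]
Step 3: x=[5.0455] v=[-0.5444]
Step 4: x=[5.0095] v=[-0.7210]
Step 5: x=[4.9648] v=[-0.8935]
Step 6: x=[4.9118] v=[-1.0609]
Step 7: x=[4.8507] v=[-1.2223]
Step 8: x=[4.7819] v=[-1.3767]
Step 9: x=[4.7057] v=[-1.5232]
Step 10: x=[4.6227] v=[-1.6610]
Step 11: x=[4.5332] v=[-1.7893]
Step 12: x=[4.4378] v=[-1.9074]
Step 13: x=[4.3371] v=[-2.0146]
Step 14: x=[4.2316] v=[-2.1103]
Step 15: x=[4.1219] v=[-2.1939]
Step 16: x=[4.0087] v=[-2.2650]
Step 17: x=[3.8925] v=[-2.3231]
Step 18: x=[3.7741] v=[-2.3680]
Step 19: x=[3.6541] v=[-2.3993]
Step 20: x=[3.5333] v=[-2.4169]
Step 21: x=[3.4123] v=[-2.4207]
Step 22: x=[3.2918] v=[-2.4107]
Step 23: x=[3.1725] v=[-2.3869]
Step 24: x=[3.0550] v=[-2.3495]
Step 25: x=[2.9401] v=[-2.2986]
Step 26: x=[2.8284] v=[-2.2346]
Step 27: x=[2.7205] v=[-2.1578]
Step 28: x=[2.6171] v=[-2.0687]
Step 29: x=[2.5187] v=[-1.9678]
Step 30: x=[2.4259] v=[-1.8557]
Step 31: x=[2.3393] v=[-1.7329]
Step 32: x=[2.2593] v=[-1.6003]
Step 33: x=[2.1864] v=[-1.4585]
Step 34: x=[2.1210] v=[-1.3084]
Step 35: x=[2.0635] v=[-1.1508]
Step 36: x=[2.0142] v=[-0.9866]
Step 37: x=[1.9734] v=[-0.8168]
Step 38: x=[1.9413] v=[-0.6423]
Step 39: x=[1.9181] v=[-0.4642]
Step 40: x=[1.9039] v=[-0.2834]
Step 41: x=[1.8989] v=[-0.1010]
Step 42: x=[1.9030] v=[0.0820]
First v>=0 after going negative at step 42, time=2.1000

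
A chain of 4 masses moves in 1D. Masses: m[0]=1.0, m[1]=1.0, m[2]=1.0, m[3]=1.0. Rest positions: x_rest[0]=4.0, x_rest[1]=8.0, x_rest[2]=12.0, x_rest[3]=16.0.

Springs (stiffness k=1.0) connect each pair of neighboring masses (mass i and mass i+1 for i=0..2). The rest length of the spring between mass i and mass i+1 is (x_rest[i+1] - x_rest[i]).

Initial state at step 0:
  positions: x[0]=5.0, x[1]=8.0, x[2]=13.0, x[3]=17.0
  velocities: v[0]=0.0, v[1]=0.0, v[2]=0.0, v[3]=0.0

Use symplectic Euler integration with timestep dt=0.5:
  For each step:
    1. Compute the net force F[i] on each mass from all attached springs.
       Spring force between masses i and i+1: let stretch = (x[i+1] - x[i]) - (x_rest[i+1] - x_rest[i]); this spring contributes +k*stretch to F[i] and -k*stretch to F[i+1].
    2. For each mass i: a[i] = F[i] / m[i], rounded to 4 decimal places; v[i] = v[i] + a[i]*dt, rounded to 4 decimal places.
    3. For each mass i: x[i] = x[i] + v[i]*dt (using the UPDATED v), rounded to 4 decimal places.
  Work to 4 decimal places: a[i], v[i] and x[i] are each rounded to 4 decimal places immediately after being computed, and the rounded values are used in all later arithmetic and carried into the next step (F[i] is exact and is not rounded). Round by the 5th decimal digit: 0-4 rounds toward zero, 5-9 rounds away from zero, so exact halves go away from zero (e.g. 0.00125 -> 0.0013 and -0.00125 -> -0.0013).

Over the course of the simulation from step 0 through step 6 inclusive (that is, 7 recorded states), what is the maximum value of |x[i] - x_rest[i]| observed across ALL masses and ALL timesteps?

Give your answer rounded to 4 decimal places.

Step 0: x=[5.0000 8.0000 13.0000 17.0000] v=[0.0000 0.0000 0.0000 0.0000]
Step 1: x=[4.7500 8.5000 12.7500 17.0000] v=[-0.5000 1.0000 -0.5000 0.0000]
Step 2: x=[4.4375 9.1250 12.5000 16.9375] v=[-0.6250 1.2500 -0.5000 -0.1250]
Step 3: x=[4.2969 9.4219 12.5157 16.7656] v=[-0.2813 0.5938 0.0313 -0.3438]
Step 4: x=[4.4375 9.2110 12.8204 16.5312] v=[0.2812 -0.4218 0.6094 -0.4688]
Step 5: x=[4.7715 8.7091 13.1505 16.3691] v=[0.6680 -1.0039 0.6601 -0.3242]
Step 6: x=[5.0899 8.3331 13.1749 16.4024] v=[0.6368 -0.7520 0.0487 0.0665]
Max displacement = 1.4219

Answer: 1.4219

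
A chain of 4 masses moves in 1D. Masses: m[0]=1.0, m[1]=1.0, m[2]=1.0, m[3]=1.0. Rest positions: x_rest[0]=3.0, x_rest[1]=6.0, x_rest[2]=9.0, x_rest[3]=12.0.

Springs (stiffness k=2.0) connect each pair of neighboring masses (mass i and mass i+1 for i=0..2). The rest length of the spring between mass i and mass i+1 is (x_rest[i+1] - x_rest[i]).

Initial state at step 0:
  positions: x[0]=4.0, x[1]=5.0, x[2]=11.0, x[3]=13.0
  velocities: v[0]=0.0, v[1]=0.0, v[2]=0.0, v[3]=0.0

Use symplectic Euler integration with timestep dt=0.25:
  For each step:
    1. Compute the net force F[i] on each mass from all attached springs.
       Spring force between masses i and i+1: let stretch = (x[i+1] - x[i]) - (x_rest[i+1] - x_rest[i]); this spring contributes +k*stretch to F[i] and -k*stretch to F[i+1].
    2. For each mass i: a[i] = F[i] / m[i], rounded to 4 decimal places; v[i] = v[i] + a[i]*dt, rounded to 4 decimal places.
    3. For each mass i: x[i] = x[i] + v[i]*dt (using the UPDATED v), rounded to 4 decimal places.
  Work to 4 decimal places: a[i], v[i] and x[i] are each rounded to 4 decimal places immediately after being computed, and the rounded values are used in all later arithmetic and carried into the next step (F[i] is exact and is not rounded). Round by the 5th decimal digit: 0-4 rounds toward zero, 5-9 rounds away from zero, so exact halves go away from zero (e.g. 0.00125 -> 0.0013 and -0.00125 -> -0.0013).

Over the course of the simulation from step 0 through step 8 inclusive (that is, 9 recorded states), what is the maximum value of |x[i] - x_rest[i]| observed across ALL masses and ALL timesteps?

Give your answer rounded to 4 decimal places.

Answer: 2.1812

Derivation:
Step 0: x=[4.0000 5.0000 11.0000 13.0000] v=[0.0000 0.0000 0.0000 0.0000]
Step 1: x=[3.7500 5.6250 10.5000 13.1250] v=[-1.0000 2.5000 -2.0000 0.5000]
Step 2: x=[3.3594 6.6250 9.7188 13.2969] v=[-1.5625 4.0000 -3.1250 0.6875]
Step 3: x=[3.0020 7.6035 8.9981 13.3965] v=[-1.4297 3.9141 -2.8829 0.3985]
Step 4: x=[2.8448 8.1812 8.6529 13.3213] v=[-0.6290 2.3107 -1.3810 -0.3007]
Step 5: x=[2.9796 8.1508 8.8323 13.0376] v=[0.5392 -0.1217 0.7174 -1.1349]
Step 6: x=[3.3858 7.5592 9.4521 12.6032] v=[1.6248 -2.3666 2.4793 -1.7376]
Step 7: x=[3.9387 6.6825 10.2292 12.1499] v=[2.2115 -3.5069 3.1084 -1.8132]
Step 8: x=[4.4596 5.9061 10.8031 11.8315] v=[2.0834 -3.1055 2.2954 -1.2736]
Max displacement = 2.1812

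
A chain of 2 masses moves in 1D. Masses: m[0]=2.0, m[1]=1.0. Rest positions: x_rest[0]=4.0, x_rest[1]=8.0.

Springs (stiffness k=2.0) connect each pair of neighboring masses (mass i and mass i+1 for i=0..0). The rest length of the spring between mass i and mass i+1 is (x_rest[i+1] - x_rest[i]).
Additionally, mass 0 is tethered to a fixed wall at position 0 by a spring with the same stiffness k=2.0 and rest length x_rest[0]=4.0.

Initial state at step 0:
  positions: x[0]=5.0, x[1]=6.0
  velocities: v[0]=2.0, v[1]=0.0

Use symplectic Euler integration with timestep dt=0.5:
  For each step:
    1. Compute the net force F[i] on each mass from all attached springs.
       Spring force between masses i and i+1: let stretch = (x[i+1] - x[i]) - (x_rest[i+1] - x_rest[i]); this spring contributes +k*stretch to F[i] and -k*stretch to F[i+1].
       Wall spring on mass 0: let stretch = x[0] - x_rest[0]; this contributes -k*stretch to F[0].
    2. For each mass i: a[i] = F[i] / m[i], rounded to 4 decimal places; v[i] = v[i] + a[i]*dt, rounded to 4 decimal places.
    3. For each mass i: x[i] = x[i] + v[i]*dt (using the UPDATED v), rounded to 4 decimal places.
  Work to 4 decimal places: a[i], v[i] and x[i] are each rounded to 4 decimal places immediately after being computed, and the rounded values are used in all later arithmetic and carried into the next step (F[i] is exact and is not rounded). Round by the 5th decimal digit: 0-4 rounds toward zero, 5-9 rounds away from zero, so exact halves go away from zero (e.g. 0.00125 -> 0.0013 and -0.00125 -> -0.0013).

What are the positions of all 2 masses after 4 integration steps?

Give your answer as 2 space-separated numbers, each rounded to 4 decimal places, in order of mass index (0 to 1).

Step 0: x=[5.0000 6.0000] v=[2.0000 0.0000]
Step 1: x=[5.0000 7.5000] v=[0.0000 3.0000]
Step 2: x=[4.3750 9.7500] v=[-1.2500 4.5000]
Step 3: x=[4.0000 11.3125] v=[-0.7500 3.1250]
Step 4: x=[4.4532 11.2188] v=[0.9063 -0.1875]

Answer: 4.4532 11.2188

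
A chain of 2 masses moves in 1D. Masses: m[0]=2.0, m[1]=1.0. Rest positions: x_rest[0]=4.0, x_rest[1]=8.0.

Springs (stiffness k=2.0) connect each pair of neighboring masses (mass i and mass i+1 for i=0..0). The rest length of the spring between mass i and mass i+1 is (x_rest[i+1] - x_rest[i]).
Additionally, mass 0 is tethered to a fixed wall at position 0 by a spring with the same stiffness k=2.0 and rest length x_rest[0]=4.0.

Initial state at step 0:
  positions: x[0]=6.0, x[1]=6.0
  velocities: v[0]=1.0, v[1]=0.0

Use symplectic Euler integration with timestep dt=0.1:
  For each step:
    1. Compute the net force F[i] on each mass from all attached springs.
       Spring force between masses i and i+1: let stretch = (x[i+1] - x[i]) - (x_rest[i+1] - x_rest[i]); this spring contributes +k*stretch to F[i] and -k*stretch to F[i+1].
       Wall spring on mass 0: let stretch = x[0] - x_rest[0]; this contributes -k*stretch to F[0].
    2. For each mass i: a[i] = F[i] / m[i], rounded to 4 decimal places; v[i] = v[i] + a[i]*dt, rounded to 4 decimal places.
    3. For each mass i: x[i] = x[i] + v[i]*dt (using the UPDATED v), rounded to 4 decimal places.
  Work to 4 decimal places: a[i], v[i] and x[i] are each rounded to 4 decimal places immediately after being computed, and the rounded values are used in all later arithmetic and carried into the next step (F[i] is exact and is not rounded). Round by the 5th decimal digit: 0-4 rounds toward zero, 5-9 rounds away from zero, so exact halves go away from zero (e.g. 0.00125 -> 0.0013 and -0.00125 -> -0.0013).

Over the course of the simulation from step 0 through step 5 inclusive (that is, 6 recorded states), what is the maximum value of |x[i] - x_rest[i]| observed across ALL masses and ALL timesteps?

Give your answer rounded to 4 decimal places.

Step 0: x=[6.0000 6.0000] v=[1.0000 0.0000]
Step 1: x=[6.0400 6.0800] v=[0.4000 0.8000]
Step 2: x=[6.0200 6.2392] v=[-0.2000 1.5920]
Step 3: x=[5.9420 6.4740] v=[-0.7801 2.3482]
Step 4: x=[5.8099 6.7782] v=[-1.3211 3.0418]
Step 5: x=[5.6294 7.1430] v=[-1.8053 3.6481]
Max displacement = 2.0400

Answer: 2.0400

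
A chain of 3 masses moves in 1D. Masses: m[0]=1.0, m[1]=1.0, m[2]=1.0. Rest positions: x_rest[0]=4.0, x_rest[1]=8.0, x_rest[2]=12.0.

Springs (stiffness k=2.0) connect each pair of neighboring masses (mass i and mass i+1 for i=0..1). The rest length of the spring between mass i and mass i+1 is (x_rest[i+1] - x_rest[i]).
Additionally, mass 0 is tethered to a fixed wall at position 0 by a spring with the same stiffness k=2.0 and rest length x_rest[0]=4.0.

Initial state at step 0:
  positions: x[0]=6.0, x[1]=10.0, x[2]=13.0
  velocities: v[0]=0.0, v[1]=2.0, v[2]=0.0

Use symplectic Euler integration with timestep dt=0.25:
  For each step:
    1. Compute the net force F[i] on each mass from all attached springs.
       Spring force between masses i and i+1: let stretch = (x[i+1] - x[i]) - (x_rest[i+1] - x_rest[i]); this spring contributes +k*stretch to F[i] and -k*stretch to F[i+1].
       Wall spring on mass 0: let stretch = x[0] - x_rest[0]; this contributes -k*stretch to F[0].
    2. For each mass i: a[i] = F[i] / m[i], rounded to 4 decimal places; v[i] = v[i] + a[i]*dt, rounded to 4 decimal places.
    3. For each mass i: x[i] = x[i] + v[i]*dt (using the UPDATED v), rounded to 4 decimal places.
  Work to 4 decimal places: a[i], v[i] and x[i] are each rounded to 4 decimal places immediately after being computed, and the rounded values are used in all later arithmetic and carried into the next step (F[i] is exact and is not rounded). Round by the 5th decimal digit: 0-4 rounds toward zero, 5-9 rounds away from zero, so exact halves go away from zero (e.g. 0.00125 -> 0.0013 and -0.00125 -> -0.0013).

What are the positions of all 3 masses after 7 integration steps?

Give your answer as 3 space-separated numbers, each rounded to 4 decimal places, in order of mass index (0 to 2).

Step 0: x=[6.0000 10.0000 13.0000] v=[0.0000 2.0000 0.0000]
Step 1: x=[5.7500 10.3750 13.1250] v=[-1.0000 1.5000 0.5000]
Step 2: x=[5.3594 10.5156 13.4063] v=[-1.5625 0.5625 1.1250]
Step 3: x=[4.9434 10.3730 13.8262] v=[-1.6641 -0.5703 1.6797]
Step 4: x=[4.5882 9.9834 14.3145] v=[-1.4210 -1.5585 1.9531]
Step 5: x=[4.3338 9.4608 14.7614] v=[-1.0175 -2.0906 1.7876]
Step 6: x=[4.1786 8.9599 15.0457] v=[-0.6209 -2.0038 1.1373]
Step 7: x=[4.0987 8.6220 15.0693] v=[-0.3196 -1.3516 0.0944]

Answer: 4.0987 8.6220 15.0693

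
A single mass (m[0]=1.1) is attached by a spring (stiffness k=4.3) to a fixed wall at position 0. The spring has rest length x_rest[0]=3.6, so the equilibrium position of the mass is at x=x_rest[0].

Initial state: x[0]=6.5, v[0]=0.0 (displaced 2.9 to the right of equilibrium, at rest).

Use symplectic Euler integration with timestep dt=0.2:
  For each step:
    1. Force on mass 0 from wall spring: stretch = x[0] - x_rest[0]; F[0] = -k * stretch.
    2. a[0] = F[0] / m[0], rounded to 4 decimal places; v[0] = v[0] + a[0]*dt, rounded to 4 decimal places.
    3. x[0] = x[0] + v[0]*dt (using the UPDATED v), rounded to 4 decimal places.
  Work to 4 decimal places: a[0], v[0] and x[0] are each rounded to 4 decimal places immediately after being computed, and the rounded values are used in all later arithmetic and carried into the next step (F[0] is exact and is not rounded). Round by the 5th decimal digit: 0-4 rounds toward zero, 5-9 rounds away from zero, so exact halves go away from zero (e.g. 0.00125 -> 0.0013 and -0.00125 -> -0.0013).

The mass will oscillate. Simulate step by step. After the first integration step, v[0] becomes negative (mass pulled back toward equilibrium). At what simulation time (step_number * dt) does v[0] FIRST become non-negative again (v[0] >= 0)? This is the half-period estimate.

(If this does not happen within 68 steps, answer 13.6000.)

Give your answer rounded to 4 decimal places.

Step 0: x=[6.5000] v=[0.0000]
Step 1: x=[6.0465] v=[-2.2673]
Step 2: x=[5.2105] v=[-4.1800]
Step 3: x=[4.1227] v=[-5.4391]
Step 4: x=[2.9531] v=[-5.8478]
Step 5: x=[1.8847] v=[-5.3420]
Step 6: x=[1.0845] v=[-4.0009]
Step 7: x=[0.6777] v=[-2.0342]
Step 8: x=[0.7278] v=[0.2505]
First v>=0 after going negative at step 8, time=1.6000

Answer: 1.6000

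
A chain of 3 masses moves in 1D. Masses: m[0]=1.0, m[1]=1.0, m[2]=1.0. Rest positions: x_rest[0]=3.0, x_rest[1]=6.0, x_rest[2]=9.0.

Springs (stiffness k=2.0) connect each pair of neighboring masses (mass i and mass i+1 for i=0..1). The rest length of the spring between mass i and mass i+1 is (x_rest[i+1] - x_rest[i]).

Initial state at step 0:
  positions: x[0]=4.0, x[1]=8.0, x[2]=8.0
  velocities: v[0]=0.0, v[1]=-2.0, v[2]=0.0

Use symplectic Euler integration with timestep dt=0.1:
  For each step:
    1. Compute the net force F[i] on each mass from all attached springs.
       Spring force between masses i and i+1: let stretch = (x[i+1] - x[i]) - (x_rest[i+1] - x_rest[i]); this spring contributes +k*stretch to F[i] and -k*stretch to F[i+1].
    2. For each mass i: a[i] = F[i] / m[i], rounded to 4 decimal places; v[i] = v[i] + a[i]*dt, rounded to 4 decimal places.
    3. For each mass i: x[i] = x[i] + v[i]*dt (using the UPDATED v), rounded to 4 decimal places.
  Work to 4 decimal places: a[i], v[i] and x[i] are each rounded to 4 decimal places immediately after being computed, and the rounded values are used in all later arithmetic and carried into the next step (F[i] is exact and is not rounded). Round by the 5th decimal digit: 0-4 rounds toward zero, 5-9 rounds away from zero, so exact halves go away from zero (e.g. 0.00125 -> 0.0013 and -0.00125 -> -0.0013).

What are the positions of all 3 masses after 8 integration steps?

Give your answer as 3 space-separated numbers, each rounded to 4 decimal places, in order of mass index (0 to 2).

Step 0: x=[4.0000 8.0000 8.0000] v=[0.0000 -2.0000 0.0000]
Step 1: x=[4.0200 7.7200 8.0600] v=[0.2000 -2.8000 0.6000]
Step 2: x=[4.0540 7.3728 8.1732] v=[0.3400 -3.4720 1.1320]
Step 3: x=[4.0944 6.9752 8.3304] v=[0.4038 -3.9757 1.5719]
Step 4: x=[4.1324 6.5471 8.5205] v=[0.3800 -4.2808 1.9009]
Step 5: x=[4.1587 6.1102 8.7311] v=[0.2629 -4.3691 2.1062]
Step 6: x=[4.1640 5.6867 8.9493] v=[0.0532 -4.2352 2.1820]
Step 7: x=[4.1398 5.2980 9.1623] v=[-0.2423 -3.8872 2.1295]
Step 8: x=[4.0787 4.9634 9.3580] v=[-0.6107 -3.3460 1.9566]

Answer: 4.0787 4.9634 9.3580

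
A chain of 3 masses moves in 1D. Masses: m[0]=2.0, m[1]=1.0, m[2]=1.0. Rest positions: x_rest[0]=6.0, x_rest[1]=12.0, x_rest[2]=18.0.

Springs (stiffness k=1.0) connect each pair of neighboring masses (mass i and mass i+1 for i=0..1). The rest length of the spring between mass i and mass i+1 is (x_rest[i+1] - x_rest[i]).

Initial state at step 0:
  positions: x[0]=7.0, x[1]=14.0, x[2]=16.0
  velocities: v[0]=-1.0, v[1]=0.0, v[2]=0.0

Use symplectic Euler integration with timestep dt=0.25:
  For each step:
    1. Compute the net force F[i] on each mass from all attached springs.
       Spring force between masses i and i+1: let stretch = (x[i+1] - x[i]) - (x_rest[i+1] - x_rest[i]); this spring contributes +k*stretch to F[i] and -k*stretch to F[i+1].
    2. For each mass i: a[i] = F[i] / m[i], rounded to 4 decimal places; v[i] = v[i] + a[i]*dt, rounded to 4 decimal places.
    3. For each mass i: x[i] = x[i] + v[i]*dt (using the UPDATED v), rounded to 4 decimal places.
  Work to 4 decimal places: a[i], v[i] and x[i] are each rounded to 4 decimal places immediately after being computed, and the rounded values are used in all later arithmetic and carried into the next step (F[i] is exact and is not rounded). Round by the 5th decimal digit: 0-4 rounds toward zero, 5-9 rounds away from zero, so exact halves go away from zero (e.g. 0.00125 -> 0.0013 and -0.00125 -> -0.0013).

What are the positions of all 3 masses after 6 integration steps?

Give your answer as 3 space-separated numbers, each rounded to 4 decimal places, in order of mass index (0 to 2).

Answer: 5.8009 10.2173 19.1815

Derivation:
Step 0: x=[7.0000 14.0000 16.0000] v=[-1.0000 0.0000 0.0000]
Step 1: x=[6.7813 13.6875 16.2500] v=[-0.8750 -1.2500 1.0000]
Step 2: x=[6.5909 13.1035 16.7149] v=[-0.7617 -2.3359 1.8594]
Step 3: x=[6.4165 12.3382 17.3291] v=[-0.6976 -3.0612 2.4566]
Step 4: x=[6.2397 11.5147 18.0063] v=[-0.7074 -3.2939 2.7089]
Step 5: x=[6.0402 10.7673 18.6528] v=[-0.7980 -2.9898 2.5860]
Step 6: x=[5.8009 10.2173 19.1815] v=[-0.9571 -2.2002 2.1146]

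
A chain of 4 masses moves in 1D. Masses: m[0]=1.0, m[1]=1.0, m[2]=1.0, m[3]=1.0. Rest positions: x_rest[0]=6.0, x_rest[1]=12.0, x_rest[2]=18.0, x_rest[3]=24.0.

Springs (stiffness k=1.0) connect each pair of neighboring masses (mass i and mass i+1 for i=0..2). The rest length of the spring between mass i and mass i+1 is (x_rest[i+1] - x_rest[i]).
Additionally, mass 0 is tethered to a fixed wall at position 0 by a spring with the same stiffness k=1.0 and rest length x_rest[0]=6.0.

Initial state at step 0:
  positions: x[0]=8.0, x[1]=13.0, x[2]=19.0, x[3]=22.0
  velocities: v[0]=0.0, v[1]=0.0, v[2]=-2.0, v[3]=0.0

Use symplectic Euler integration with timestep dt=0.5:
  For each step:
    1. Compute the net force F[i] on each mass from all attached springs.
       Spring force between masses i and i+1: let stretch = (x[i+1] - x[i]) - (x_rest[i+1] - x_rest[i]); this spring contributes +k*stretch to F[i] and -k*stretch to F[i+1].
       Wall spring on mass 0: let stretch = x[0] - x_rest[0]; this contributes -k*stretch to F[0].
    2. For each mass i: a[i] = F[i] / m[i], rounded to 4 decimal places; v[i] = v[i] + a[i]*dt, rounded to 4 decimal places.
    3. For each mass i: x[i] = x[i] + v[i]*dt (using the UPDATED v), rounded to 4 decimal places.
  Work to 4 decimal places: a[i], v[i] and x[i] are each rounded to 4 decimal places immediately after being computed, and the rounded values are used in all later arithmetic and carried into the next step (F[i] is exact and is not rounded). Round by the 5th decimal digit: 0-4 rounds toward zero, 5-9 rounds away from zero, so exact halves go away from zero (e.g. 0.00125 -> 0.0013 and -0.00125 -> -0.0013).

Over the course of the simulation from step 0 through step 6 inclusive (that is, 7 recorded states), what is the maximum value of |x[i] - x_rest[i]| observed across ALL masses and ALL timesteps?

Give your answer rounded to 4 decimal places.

Step 0: x=[8.0000 13.0000 19.0000 22.0000] v=[0.0000 0.0000 -2.0000 0.0000]
Step 1: x=[7.2500 13.2500 17.2500 22.7500] v=[-1.5000 0.5000 -3.5000 1.5000]
Step 2: x=[6.1875 13.0000 15.8750 23.6250] v=[-2.1250 -0.5000 -2.7500 1.7500]
Step 3: x=[5.2813 11.7656 15.7188 24.0625] v=[-1.8125 -2.4688 -0.3125 0.8750]
Step 4: x=[4.6758 9.8984 16.6602 23.9141] v=[-1.2110 -3.7344 1.8828 -0.2969]
Step 5: x=[4.2070 8.4160 17.7247 23.4522] v=[-0.9376 -2.9648 2.1289 -0.9239]
Step 6: x=[3.7387 8.2085 17.8939 23.0584] v=[-0.9366 -0.4150 0.3383 -0.7877]
Max displacement = 3.7915

Answer: 3.7915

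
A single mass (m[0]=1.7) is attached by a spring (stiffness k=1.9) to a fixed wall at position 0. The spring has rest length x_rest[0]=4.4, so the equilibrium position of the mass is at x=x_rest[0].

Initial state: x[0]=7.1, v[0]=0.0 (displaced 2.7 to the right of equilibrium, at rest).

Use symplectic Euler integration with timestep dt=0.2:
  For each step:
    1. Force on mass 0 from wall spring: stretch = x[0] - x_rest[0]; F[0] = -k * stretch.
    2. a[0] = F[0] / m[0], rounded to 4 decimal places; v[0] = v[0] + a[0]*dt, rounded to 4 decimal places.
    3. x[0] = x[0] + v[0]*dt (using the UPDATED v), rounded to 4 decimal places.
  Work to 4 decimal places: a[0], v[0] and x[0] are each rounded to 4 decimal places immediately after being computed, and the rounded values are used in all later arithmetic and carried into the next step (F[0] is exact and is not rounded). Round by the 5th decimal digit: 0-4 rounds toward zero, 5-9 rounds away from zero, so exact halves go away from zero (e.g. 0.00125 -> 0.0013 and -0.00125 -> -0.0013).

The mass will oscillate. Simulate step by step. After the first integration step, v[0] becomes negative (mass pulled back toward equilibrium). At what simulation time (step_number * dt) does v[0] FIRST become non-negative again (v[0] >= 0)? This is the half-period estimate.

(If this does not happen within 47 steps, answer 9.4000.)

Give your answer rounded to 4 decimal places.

Answer: 3.0000

Derivation:
Step 0: x=[7.1000] v=[0.0000]
Step 1: x=[6.9793] v=[-0.6035]
Step 2: x=[6.7433] v=[-1.1800]
Step 3: x=[6.4025] v=[-1.7038]
Step 4: x=[5.9722] v=[-2.1514]
Step 5: x=[5.4716] v=[-2.5028]
Step 6: x=[4.9231] v=[-2.7423]
Step 7: x=[4.3513] v=[-2.8592]
Step 8: x=[3.7816] v=[-2.8483]
Step 9: x=[3.2396] v=[-2.7101]
Step 10: x=[2.7495] v=[-2.4507]
Step 11: x=[2.3331] v=[-2.0818]
Step 12: x=[2.0091] v=[-1.6198]
Step 13: x=[1.7920] v=[-1.0854]
Step 14: x=[1.6915] v=[-0.5024]
Step 15: x=[1.7121] v=[0.1030]
First v>=0 after going negative at step 15, time=3.0000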